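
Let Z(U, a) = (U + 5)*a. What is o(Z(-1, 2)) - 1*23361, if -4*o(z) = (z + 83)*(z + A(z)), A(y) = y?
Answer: -23725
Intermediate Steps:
Z(U, a) = a*(5 + U) (Z(U, a) = (5 + U)*a = a*(5 + U))
o(z) = -z*(83 + z)/2 (o(z) = -(z + 83)*(z + z)/4 = -(83 + z)*2*z/4 = -z*(83 + z)/2)
o(Z(-1, 2)) - 1*23361 = (2*(5 - 1))*(-83 - 2*(5 - 1))/2 - 1*23361 = (2*4)*(-83 - 2*4)/2 - 23361 = (1/2)*8*(-83 - 1*8) - 23361 = (1/2)*8*(-83 - 8) - 23361 = (1/2)*8*(-91) - 23361 = -364 - 23361 = -23725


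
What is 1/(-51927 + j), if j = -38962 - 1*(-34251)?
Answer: -1/56638 ≈ -1.7656e-5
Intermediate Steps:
j = -4711 (j = -38962 + 34251 = -4711)
1/(-51927 + j) = 1/(-51927 - 4711) = 1/(-56638) = -1/56638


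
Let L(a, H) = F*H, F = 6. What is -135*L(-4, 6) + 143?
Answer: -4717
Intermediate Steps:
L(a, H) = 6*H
-135*L(-4, 6) + 143 = -810*6 + 143 = -135*36 + 143 = -4860 + 143 = -4717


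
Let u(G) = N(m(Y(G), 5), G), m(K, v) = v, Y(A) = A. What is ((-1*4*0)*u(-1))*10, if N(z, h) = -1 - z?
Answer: 0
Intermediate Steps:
u(G) = -6 (u(G) = -1 - 1*5 = -1 - 5 = -6)
((-1*4*0)*u(-1))*10 = ((-1*4*0)*(-6))*10 = (-4*0*(-6))*10 = (0*(-6))*10 = 0*10 = 0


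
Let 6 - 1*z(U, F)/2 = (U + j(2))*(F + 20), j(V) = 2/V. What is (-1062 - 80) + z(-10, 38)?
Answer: -86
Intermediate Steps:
z(U, F) = 12 - 2*(1 + U)*(20 + F) (z(U, F) = 12 - 2*(U + 2/2)*(F + 20) = 12 - 2*(U + 2*(½))*(20 + F) = 12 - 2*(U + 1)*(20 + F) = 12 - 2*(1 + U)*(20 + F))
(-1062 - 80) + z(-10, 38) = (-1062 - 80) + (-28 - 40*(-10) - 2*38 - 2*38*(-10)) = -1142 + (-28 + 400 - 76 + 760) = -1142 + 1056 = -86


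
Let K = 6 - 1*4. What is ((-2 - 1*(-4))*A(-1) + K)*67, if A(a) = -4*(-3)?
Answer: 1742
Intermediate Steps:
A(a) = 12
K = 2 (K = 6 - 4 = 2)
((-2 - 1*(-4))*A(-1) + K)*67 = ((-2 - 1*(-4))*12 + 2)*67 = ((-2 + 4)*12 + 2)*67 = (2*12 + 2)*67 = (24 + 2)*67 = 26*67 = 1742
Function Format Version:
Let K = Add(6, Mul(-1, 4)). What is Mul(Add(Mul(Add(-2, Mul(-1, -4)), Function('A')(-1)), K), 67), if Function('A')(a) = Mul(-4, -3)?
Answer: 1742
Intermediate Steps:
Function('A')(a) = 12
K = 2 (K = Add(6, -4) = 2)
Mul(Add(Mul(Add(-2, Mul(-1, -4)), Function('A')(-1)), K), 67) = Mul(Add(Mul(Add(-2, Mul(-1, -4)), 12), 2), 67) = Mul(Add(Mul(Add(-2, 4), 12), 2), 67) = Mul(Add(Mul(2, 12), 2), 67) = Mul(Add(24, 2), 67) = Mul(26, 67) = 1742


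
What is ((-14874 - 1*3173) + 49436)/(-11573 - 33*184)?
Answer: -31389/17645 ≈ -1.7789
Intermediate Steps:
((-14874 - 1*3173) + 49436)/(-11573 - 33*184) = ((-14874 - 3173) + 49436)/(-11573 - 6072) = (-18047 + 49436)/(-17645) = 31389*(-1/17645) = -31389/17645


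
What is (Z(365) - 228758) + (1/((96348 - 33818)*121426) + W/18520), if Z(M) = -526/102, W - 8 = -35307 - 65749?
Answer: -41015472944808524963/179288025589140 ≈ -2.2877e+5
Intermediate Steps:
W = -101048 (W = 8 + (-35307 - 65749) = 8 - 101056 = -101048)
Z(M) = -263/51 (Z(M) = -526*1/102 = -263/51)
(Z(365) - 228758) + (1/((96348 - 33818)*121426) + W/18520) = (-263/51 - 228758) + (1/((96348 - 33818)*121426) - 101048/18520) = -11666921/51 + ((1/121426)/62530 - 101048*1/18520) = -11666921/51 + ((1/62530)*(1/121426) - 12631/2315) = -11666921/51 + (1/7592767780 - 12631/2315) = -11666921/51 - 19180849965373/3515451482140 = -41015472944808524963/179288025589140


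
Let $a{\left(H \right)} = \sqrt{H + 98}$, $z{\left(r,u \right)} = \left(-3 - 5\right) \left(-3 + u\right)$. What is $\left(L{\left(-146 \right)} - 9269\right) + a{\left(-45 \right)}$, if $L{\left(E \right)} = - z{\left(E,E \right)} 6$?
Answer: $-16421 + \sqrt{53} \approx -16414.0$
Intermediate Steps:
$z{\left(r,u \right)} = 24 - 8 u$ ($z{\left(r,u \right)} = - 8 \left(-3 + u\right) = 24 - 8 u$)
$a{\left(H \right)} = \sqrt{98 + H}$
$L{\left(E \right)} = -144 + 48 E$ ($L{\left(E \right)} = - \left(24 - 8 E\right) 6 = - (144 - 48 E) = -144 + 48 E$)
$\left(L{\left(-146 \right)} - 9269\right) + a{\left(-45 \right)} = \left(\left(-144 + 48 \left(-146\right)\right) - 9269\right) + \sqrt{98 - 45} = \left(\left(-144 - 7008\right) - 9269\right) + \sqrt{53} = \left(-7152 - 9269\right) + \sqrt{53} = -16421 + \sqrt{53}$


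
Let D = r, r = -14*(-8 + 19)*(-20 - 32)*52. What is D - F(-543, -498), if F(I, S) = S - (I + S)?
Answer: 415873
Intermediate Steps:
F(I, S) = -I (F(I, S) = S + (-I - S) = -I)
r = 416416 (r = -154*(-52)*52 = -14*(-572)*52 = 8008*52 = 416416)
D = 416416
D - F(-543, -498) = 416416 - (-1)*(-543) = 416416 - 1*543 = 416416 - 543 = 415873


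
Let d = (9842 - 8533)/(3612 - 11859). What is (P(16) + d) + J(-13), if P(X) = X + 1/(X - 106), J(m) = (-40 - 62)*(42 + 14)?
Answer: -1409289379/247410 ≈ -5696.2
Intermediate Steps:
J(m) = -5712 (J(m) = -102*56 = -5712)
d = -1309/8247 (d = 1309/(-8247) = 1309*(-1/8247) = -1309/8247 ≈ -0.15872)
P(X) = X + 1/(-106 + X)
(P(16) + d) + J(-13) = ((1 + 16² - 106*16)/(-106 + 16) - 1309/8247) - 5712 = ((1 + 256 - 1696)/(-90) - 1309/8247) - 5712 = (-1/90*(-1439) - 1309/8247) - 5712 = (1439/90 - 1309/8247) - 5712 = 3916541/247410 - 5712 = -1409289379/247410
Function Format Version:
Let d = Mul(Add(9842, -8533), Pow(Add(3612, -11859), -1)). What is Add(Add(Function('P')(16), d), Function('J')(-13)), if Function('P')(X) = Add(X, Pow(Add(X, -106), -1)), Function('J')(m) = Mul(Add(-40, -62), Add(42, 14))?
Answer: Rational(-1409289379, 247410) ≈ -5696.2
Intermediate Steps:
Function('J')(m) = -5712 (Function('J')(m) = Mul(-102, 56) = -5712)
d = Rational(-1309, 8247) (d = Mul(1309, Pow(-8247, -1)) = Mul(1309, Rational(-1, 8247)) = Rational(-1309, 8247) ≈ -0.15872)
Function('P')(X) = Add(X, Pow(Add(-106, X), -1))
Add(Add(Function('P')(16), d), Function('J')(-13)) = Add(Add(Mul(Pow(Add(-106, 16), -1), Add(1, Pow(16, 2), Mul(-106, 16))), Rational(-1309, 8247)), -5712) = Add(Add(Mul(Pow(-90, -1), Add(1, 256, -1696)), Rational(-1309, 8247)), -5712) = Add(Add(Mul(Rational(-1, 90), -1439), Rational(-1309, 8247)), -5712) = Add(Add(Rational(1439, 90), Rational(-1309, 8247)), -5712) = Add(Rational(3916541, 247410), -5712) = Rational(-1409289379, 247410)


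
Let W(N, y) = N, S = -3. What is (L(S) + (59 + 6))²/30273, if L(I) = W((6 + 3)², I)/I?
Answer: 1444/30273 ≈ 0.047699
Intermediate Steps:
L(I) = 81/I (L(I) = (6 + 3)²/I = 9²/I = 81/I)
(L(S) + (59 + 6))²/30273 = (81/(-3) + (59 + 6))²/30273 = (81*(-⅓) + 65)²*(1/30273) = (-27 + 65)²*(1/30273) = 38²*(1/30273) = 1444*(1/30273) = 1444/30273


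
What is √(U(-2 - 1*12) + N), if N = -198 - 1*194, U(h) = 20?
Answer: 2*I*√93 ≈ 19.287*I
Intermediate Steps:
N = -392 (N = -198 - 194 = -392)
√(U(-2 - 1*12) + N) = √(20 - 392) = √(-372) = 2*I*√93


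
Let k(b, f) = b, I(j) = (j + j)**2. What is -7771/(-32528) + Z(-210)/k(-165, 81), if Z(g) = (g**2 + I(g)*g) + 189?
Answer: 21114524239/94160 ≈ 2.2424e+5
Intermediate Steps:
I(j) = 4*j**2 (I(j) = (2*j)**2 = 4*j**2)
Z(g) = 189 + g**2 + 4*g**3 (Z(g) = (g**2 + (4*g**2)*g) + 189 = (g**2 + 4*g**3) + 189 = 189 + g**2 + 4*g**3)
-7771/(-32528) + Z(-210)/k(-165, 81) = -7771/(-32528) + (189 + (-210)**2 + 4*(-210)**3)/(-165) = -7771*(-1/32528) + (189 + 44100 + 4*(-9261000))*(-1/165) = 409/1712 + (189 + 44100 - 37044000)*(-1/165) = 409/1712 - 36999711*(-1/165) = 409/1712 + 12333237/55 = 21114524239/94160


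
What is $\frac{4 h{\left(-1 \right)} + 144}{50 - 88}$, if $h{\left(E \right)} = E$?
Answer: $- \frac{70}{19} \approx -3.6842$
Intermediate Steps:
$\frac{4 h{\left(-1 \right)} + 144}{50 - 88} = \frac{4 \left(-1\right) + 144}{50 - 88} = \frac{-4 + 144}{-38} = \left(- \frac{1}{38}\right) 140 = - \frac{70}{19}$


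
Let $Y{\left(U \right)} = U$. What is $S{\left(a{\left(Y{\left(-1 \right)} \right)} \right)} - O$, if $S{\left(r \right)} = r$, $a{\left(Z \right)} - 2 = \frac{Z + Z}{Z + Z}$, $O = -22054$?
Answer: $22057$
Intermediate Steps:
$a{\left(Z \right)} = 3$ ($a{\left(Z \right)} = 2 + \frac{Z + Z}{Z + Z} = 2 + \frac{2 Z}{2 Z} = 2 + 2 Z \frac{1}{2 Z} = 2 + 1 = 3$)
$S{\left(a{\left(Y{\left(-1 \right)} \right)} \right)} - O = 3 - -22054 = 3 + 22054 = 22057$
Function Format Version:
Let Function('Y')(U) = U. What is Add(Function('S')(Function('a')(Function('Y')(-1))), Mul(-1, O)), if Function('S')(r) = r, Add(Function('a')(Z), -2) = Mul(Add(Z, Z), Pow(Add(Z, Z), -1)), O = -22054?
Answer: 22057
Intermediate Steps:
Function('a')(Z) = 3 (Function('a')(Z) = Add(2, Mul(Add(Z, Z), Pow(Add(Z, Z), -1))) = Add(2, Mul(Mul(2, Z), Pow(Mul(2, Z), -1))) = Add(2, Mul(Mul(2, Z), Mul(Rational(1, 2), Pow(Z, -1)))) = Add(2, 1) = 3)
Add(Function('S')(Function('a')(Function('Y')(-1))), Mul(-1, O)) = Add(3, Mul(-1, -22054)) = Add(3, 22054) = 22057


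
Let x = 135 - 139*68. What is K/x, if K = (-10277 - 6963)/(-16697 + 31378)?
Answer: 17240/136782877 ≈ 0.00012604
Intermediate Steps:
K = -17240/14681 ≈ -1.1743
x = -9317 (x = 135 - 9452 = -9317)
K/x = -17240/14681/(-9317) = -17240/14681*(-1/9317) = 17240/136782877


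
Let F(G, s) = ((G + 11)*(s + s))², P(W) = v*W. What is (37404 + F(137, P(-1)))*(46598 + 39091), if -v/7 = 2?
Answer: 1474719686460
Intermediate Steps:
v = -14 (v = -7*2 = -14)
P(W) = -14*W
F(G, s) = 4*s²*(11 + G)² (F(G, s) = ((11 + G)*(2*s))² = (2*s*(11 + G))² = 4*s²*(11 + G)²)
(37404 + F(137, P(-1)))*(46598 + 39091) = (37404 + 4*(-14*(-1))²*(11 + 137)²)*(46598 + 39091) = (37404 + 4*14²*148²)*85689 = (37404 + 4*196*21904)*85689 = (37404 + 17172736)*85689 = 17210140*85689 = 1474719686460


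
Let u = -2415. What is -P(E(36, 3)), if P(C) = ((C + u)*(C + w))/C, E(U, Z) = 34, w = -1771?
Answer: -4135797/34 ≈ -1.2164e+5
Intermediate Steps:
P(C) = (-2415 + C)*(-1771 + C)/C (P(C) = ((C - 2415)*(C - 1771))/C = ((-2415 + C)*(-1771 + C))/C = (-2415 + C)*(-1771 + C)/C)
-P(E(36, 3)) = -(-4186 + 34 + 4276965/34) = -1*4135797/34 = -4135797/34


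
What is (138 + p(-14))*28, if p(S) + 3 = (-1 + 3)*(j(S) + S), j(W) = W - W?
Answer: 2996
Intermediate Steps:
j(W) = 0
p(S) = -3 + 2*S (p(S) = -3 + (-1 + 3)*(0 + S) = -3 + 2*S)
(138 + p(-14))*28 = (138 + (-3 + 2*(-14)))*28 = (138 + (-3 - 28))*28 = (138 - 31)*28 = 107*28 = 2996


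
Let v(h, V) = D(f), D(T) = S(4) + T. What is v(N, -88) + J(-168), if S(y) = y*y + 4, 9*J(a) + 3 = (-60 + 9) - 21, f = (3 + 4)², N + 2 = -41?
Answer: 182/3 ≈ 60.667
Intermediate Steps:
N = -43 (N = -2 - 41 = -43)
f = 49 (f = 7² = 49)
J(a) = -25/3 (J(a) = -⅓ + ((-60 + 9) - 21)/9 = -⅓ + (-51 - 21)/9 = -⅓ + (⅑)*(-72) = -⅓ - 8 = -25/3)
S(y) = 4 + y² (S(y) = y² + 4 = 4 + y²)
D(T) = 20 + T (D(T) = (4 + 4²) + T = (4 + 16) + T = 20 + T)
v(h, V) = 69 (v(h, V) = 20 + 49 = 69)
v(N, -88) + J(-168) = 69 - 25/3 = 182/3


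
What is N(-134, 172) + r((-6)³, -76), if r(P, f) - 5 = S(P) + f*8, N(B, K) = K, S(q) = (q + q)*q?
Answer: 92881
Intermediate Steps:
S(q) = 2*q² (S(q) = (2*q)*q = 2*q²)
r(P, f) = 5 + 2*P² + 8*f (r(P, f) = 5 + (2*P² + f*8) = 5 + (2*P² + 8*f) = 5 + 2*P² + 8*f)
N(-134, 172) + r((-6)³, -76) = 172 + (5 + 2*((-6)³)² + 8*(-76)) = 172 + (5 + 2*(-216)² - 608) = 172 + (5 + 2*46656 - 608) = 172 + (5 + 93312 - 608) = 172 + 92709 = 92881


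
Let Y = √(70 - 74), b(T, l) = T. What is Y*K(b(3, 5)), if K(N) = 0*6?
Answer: 0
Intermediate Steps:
Y = 2*I (Y = √(-4) = 2*I ≈ 2.0*I)
K(N) = 0
Y*K(b(3, 5)) = (2*I)*0 = 0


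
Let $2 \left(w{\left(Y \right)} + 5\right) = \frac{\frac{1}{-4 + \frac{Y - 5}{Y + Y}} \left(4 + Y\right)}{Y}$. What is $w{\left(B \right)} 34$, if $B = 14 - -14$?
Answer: $- \frac{35258}{201} \approx -175.41$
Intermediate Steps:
$B = 28$ ($B = 14 + 14 = 28$)
$w{\left(Y \right)} = -5 + \frac{4 + Y}{2 Y \left(-4 + \frac{-5 + Y}{2 Y}\right)}$ ($w{\left(Y \right)} = -5 + \frac{\frac{4 + Y}{-4 + \frac{Y - 5}{Y + Y}} \frac{1}{Y}}{2} = -5 + \frac{\frac{4 + Y}{-4 + \frac{-5 + Y}{2 Y}} \frac{1}{Y}}{2} = -5 + \frac{\frac{1}{Y} \frac{1}{-4 + \frac{-5 + Y}{2 Y}} \left(4 + Y\right)}{2} = -5 + \frac{4 + Y}{2 Y \left(-4 + \frac{-5 + Y}{2 Y}\right)}$)
$w{\left(B \right)} 34 = \frac{-29 - 1008}{5 + 7 \cdot 28} \cdot 34 = \frac{-29 - 1008}{5 + 196} \cdot 34 = \frac{1}{201} \left(-1037\right) 34 = \left(- \frac{1037}{201}\right) 34 = - \frac{35258}{201}$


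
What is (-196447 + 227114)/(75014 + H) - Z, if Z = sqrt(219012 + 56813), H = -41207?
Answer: 30667/33807 - 5*sqrt(11033) ≈ -524.28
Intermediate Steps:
Z = 5*sqrt(11033) (Z = sqrt(275825) = 5*sqrt(11033) ≈ 525.19)
(-196447 + 227114)/(75014 + H) - Z = (-196447 + 227114)/(75014 - 41207) - 5*sqrt(11033) = 30667/33807 - 5*sqrt(11033)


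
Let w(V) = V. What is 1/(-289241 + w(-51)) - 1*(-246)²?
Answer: -17506794673/289292 ≈ -60516.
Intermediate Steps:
1/(-289241 + w(-51)) - 1*(-246)² = 1/(-289241 - 51) - 1*(-246)² = 1/(-289292) - 1*60516 = -1/289292 - 60516 = -17506794673/289292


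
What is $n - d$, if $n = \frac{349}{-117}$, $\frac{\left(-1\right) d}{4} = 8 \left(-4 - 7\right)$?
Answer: $- \frac{41533}{117} \approx -354.98$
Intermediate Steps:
$d = 352$ ($d = - 4 \cdot 8 \left(-4 - 7\right) = - 4 \cdot 8 \left(-11\right) = \left(-4\right) \left(-88\right) = 352$)
$n = - \frac{349}{117}$ ($n = 349 \left(- \frac{1}{117}\right) = - \frac{349}{117} \approx -2.9829$)
$n - d = - \frac{349}{117} - 352 = - \frac{41533}{117}$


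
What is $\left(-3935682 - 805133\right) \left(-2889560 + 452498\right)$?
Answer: $11553660085530$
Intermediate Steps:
$\left(-3935682 - 805133\right) \left(-2889560 + 452498\right) = \left(-4740815\right) \left(-2437062\right) = 11553660085530$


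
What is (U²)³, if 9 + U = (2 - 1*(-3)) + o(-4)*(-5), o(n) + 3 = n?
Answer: 887503681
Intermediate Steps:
o(n) = -3 + n
U = 31 (U = -9 + ((2 - 1*(-3)) + (-3 - 4)*(-5)) = -9 + ((2 + 3) - 7*(-5)) = -9 + (5 + 35) = -9 + 40 = 31)
(U²)³ = (31²)³ = 961³ = 887503681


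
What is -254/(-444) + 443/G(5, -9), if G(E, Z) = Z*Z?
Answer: 36211/5994 ≈ 6.0412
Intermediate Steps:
G(E, Z) = Z**2
-254/(-444) + 443/G(5, -9) = -254/(-444) + 443/((-9)**2) = -254*(-1/444) + 443/81 = 127/222 + 443*(1/81) = 127/222 + 443/81 = 36211/5994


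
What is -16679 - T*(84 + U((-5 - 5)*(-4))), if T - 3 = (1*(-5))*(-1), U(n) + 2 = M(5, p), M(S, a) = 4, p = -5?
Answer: -17367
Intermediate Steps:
U(n) = 2 (U(n) = -2 + 4 = 2)
T = 8 (T = 3 + (1*(-5))*(-1) = 3 - 5*(-1) = 3 + 5 = 8)
-16679 - T*(84 + U((-5 - 5)*(-4))) = -16679 - 8*(84 + 2) = -16679 - 8*86 = -16679 - 1*688 = -16679 - 688 = -17367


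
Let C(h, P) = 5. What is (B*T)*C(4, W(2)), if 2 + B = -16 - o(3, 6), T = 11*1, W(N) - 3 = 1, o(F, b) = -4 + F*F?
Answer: -1265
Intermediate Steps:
o(F, b) = -4 + F²
W(N) = 4 (W(N) = 3 + 1 = 4)
T = 11
B = -23 (B = -2 + (-16 - (-4 + 3²)) = -2 + (-16 - (-4 + 9)) = -2 + (-16 - 1*5) = -2 + (-16 - 5) = -2 - 21 = -23)
(B*T)*C(4, W(2)) = -23*11*5 = -253*5 = -1265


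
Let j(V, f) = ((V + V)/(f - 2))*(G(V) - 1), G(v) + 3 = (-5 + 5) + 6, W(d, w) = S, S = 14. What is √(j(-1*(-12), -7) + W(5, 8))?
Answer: √78/3 ≈ 2.9439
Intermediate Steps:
W(d, w) = 14
G(v) = 3 (G(v) = -3 + ((-5 + 5) + 6) = -3 + (0 + 6) = -3 + 6 = 3)
j(V, f) = 4*V/(-2 + f) (j(V, f) = ((V + V)/(f - 2))*(3 - 1) = ((2*V)/(-2 + f))*2 = (2*V/(-2 + f))*2 = 4*V/(-2 + f))
√(j(-1*(-12), -7) + W(5, 8)) = √(4*(-1*(-12))/(-2 - 7) + 14) = √(4*12/(-9) + 14) = √(4*12*(-⅑) + 14) = √(-16/3 + 14) = √(26/3) = √78/3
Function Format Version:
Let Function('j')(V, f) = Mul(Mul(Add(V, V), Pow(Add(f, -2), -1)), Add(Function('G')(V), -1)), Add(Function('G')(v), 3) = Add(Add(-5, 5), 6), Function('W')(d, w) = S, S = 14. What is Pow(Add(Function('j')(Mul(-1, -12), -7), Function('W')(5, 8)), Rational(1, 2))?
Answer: Mul(Rational(1, 3), Pow(78, Rational(1, 2))) ≈ 2.9439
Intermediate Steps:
Function('W')(d, w) = 14
Function('G')(v) = 3 (Function('G')(v) = Add(-3, Add(Add(-5, 5), 6)) = Add(-3, Add(0, 6)) = Add(-3, 6) = 3)
Function('j')(V, f) = Mul(4, V, Pow(Add(-2, f), -1)) (Function('j')(V, f) = Mul(Mul(Add(V, V), Pow(Add(f, -2), -1)), Add(3, -1)) = Mul(Mul(Mul(2, V), Pow(Add(-2, f), -1)), 2) = Mul(Mul(2, V, Pow(Add(-2, f), -1)), 2) = Mul(4, V, Pow(Add(-2, f), -1)))
Pow(Add(Function('j')(Mul(-1, -12), -7), Function('W')(5, 8)), Rational(1, 2)) = Pow(Add(Mul(4, Mul(-1, -12), Pow(Add(-2, -7), -1)), 14), Rational(1, 2)) = Pow(Add(Mul(4, 12, Pow(-9, -1)), 14), Rational(1, 2)) = Pow(Add(Mul(4, 12, Rational(-1, 9)), 14), Rational(1, 2)) = Pow(Add(Rational(-16, 3), 14), Rational(1, 2)) = Pow(Rational(26, 3), Rational(1, 2)) = Mul(Rational(1, 3), Pow(78, Rational(1, 2)))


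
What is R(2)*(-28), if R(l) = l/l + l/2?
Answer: -56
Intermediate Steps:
R(l) = 1 + l/2 (R(l) = 1 + l*(½) = 1 + l/2)
R(2)*(-28) = (1 + (½)*2)*(-28) = (1 + 1)*(-28) = 2*(-28) = -56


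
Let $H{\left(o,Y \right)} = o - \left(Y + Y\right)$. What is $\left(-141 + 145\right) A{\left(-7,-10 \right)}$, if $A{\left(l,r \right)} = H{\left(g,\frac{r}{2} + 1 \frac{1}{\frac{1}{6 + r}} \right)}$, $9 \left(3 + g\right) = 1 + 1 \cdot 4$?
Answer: $\frac{560}{9} \approx 62.222$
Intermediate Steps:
$g = - \frac{22}{9}$ ($g = -3 + \frac{1 + 1 \cdot 4}{9} = -3 + \frac{1 + 4}{9} = -3 + \frac{1}{9} \cdot 5 = -3 + \frac{5}{9} = - \frac{22}{9} \approx -2.4444$)
$H{\left(o,Y \right)} = o - 2 Y$
$A{\left(l,r \right)} = - \frac{130}{9} - 3 r$ ($A{\left(l,r \right)} = - \frac{22}{9} - 2 \left(\frac{r}{2} + 1 \frac{1}{\frac{1}{6 + r}}\right) = - \frac{22}{9} - 2 \left(r \frac{1}{2} + 1 \left(6 + r\right)\right) = - \frac{22}{9} - 2 \left(\frac{r}{2} + \left(6 + r\right)\right) = - \frac{22}{9} - 2 \left(6 + \frac{3 r}{2}\right) = - \frac{22}{9} - \left(12 + 3 r\right) = - \frac{130}{9} - 3 r$)
$\left(-141 + 145\right) A{\left(-7,-10 \right)} = \left(-141 + 145\right) \left(- \frac{130}{9} - -30\right) = 4 \left(- \frac{130}{9} + 30\right) = 4 \cdot \frac{140}{9} = \frac{560}{9}$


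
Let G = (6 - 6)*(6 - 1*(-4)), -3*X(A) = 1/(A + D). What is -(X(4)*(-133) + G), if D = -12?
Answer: 133/24 ≈ 5.5417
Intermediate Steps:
X(A) = -1/(3*(-12 + A)) (X(A) = -1/(3*(A - 12)) = -1/(3*(-12 + A)))
G = 0 (G = 0*(6 + 4) = 0*10 = 0)
-(X(4)*(-133) + G) = -(-1/(-36 + 3*4)*(-133) + 0) = -(-1/(-36 + 12)*(-133) + 0) = -(-1/(-24)*(-133) + 0) = -(-1*(-1/24)*(-133) + 0) = -((1/24)*(-133) + 0) = -(-133/24 + 0) = -1*(-133/24) = 133/24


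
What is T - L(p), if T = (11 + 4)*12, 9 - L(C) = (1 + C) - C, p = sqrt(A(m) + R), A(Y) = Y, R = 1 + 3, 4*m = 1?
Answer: 172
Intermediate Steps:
m = 1/4 (m = (1/4)*1 = 1/4 ≈ 0.25000)
R = 4
p = sqrt(17)/2 (p = sqrt(1/4 + 4) = sqrt(17/4) = sqrt(17)/2 ≈ 2.0616)
L(C) = 8 (L(C) = 9 - ((1 + C) - C) = 9 - 1*1 = 9 - 1 = 8)
T = 180 (T = 15*12 = 180)
T - L(p) = 180 - 1*8 = 180 - 8 = 172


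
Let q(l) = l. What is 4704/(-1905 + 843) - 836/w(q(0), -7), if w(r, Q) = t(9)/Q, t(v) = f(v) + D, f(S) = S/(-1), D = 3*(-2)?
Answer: -116396/295 ≈ -394.56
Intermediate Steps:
D = -6
f(S) = -S (f(S) = S*(-1) = -S)
t(v) = -6 - v (t(v) = -v - 6 = -6 - v)
w(r, Q) = -15/Q (w(r, Q) = (-6 - 1*9)/Q = (-6 - 9)/Q = -15/Q)
4704/(-1905 + 843) - 836/w(q(0), -7) = 4704/(-1905 + 843) - 836/((-15/(-7))) = 4704/(-1062) - 836/((-15*(-⅐))) = 4704*(-1/1062) - 836/15/7 = -784/177 - 836*7/15 = -784/177 - 5852/15 = -116396/295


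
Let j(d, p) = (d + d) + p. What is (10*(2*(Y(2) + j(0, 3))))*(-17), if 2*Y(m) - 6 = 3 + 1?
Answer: -2720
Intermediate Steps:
Y(m) = 5 (Y(m) = 3 + (3 + 1)/2 = 3 + (1/2)*4 = 3 + 2 = 5)
j(d, p) = p + 2*d (j(d, p) = 2*d + p = p + 2*d)
(10*(2*(Y(2) + j(0, 3))))*(-17) = (10*(2*(5 + (3 + 2*0))))*(-17) = (10*(2*(5 + (3 + 0))))*(-17) = (10*(2*(5 + 3)))*(-17) = (10*(2*8))*(-17) = (10*16)*(-17) = 160*(-17) = -2720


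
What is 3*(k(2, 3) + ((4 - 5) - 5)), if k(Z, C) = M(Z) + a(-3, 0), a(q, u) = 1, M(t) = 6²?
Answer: 93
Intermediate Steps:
M(t) = 36
k(Z, C) = 37 (k(Z, C) = 36 + 1 = 37)
3*(k(2, 3) + ((4 - 5) - 5)) = 3*(37 + ((4 - 5) - 5)) = 3*(37 + (-1 - 5)) = 3*(37 - 6) = 3*31 = 93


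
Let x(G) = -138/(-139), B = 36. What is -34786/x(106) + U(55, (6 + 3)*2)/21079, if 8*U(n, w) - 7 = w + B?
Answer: -407689272055/11635608 ≈ -35038.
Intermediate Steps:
x(G) = 138/139 (x(G) = -138*(-1/139) = 138/139)
U(n, w) = 43/8 + w/8 (U(n, w) = 7/8 + (w + 36)/8 = 7/8 + (36 + w)/8 = 7/8 + (9/2 + w/8) = 43/8 + w/8)
-34786/x(106) + U(55, (6 + 3)*2)/21079 = -34786/138/139 + (43/8 + ((6 + 3)*2)/8)/21079 = -34786*139/138 + (43/8 + (9*2)/8)*(1/21079) = -2417627/69 + (43/8 + (⅛)*18)*(1/21079) = -2417627/69 + (43/8 + 9/4)*(1/21079) = -2417627/69 + (61/8)*(1/21079) = -2417627/69 + 61/168632 = -407689272055/11635608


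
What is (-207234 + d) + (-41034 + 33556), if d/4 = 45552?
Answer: -32504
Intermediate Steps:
d = 182208 (d = 4*45552 = 182208)
(-207234 + d) + (-41034 + 33556) = (-207234 + 182208) + (-41034 + 33556) = -25026 - 7478 = -32504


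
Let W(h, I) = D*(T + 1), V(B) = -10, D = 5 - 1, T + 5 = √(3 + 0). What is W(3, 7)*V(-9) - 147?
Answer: 13 - 40*√3 ≈ -56.282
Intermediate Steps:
T = -5 + √3 (T = -5 + √(3 + 0) = -5 + √3 ≈ -3.2679)
D = 4
W(h, I) = -16 + 4*√3 (W(h, I) = 4*((-5 + √3) + 1) = 4*(-4 + √3) = -16 + 4*√3)
W(3, 7)*V(-9) - 147 = (-16 + 4*√3)*(-10) - 147 = (160 - 40*√3) - 147 = 13 - 40*√3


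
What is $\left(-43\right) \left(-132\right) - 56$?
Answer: $5620$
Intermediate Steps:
$\left(-43\right) \left(-132\right) - 56 = 5676 - 56 = 5620$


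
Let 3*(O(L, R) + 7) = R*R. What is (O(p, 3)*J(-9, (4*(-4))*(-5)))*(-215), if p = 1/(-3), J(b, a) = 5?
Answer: 4300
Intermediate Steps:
p = -⅓ ≈ -0.33333
O(L, R) = -7 + R²/3 (O(L, R) = -7 + (R*R)/3 = -7 + R²/3)
(O(p, 3)*J(-9, (4*(-4))*(-5)))*(-215) = ((-7 + (⅓)*3²)*5)*(-215) = ((-7 + (⅓)*9)*5)*(-215) = ((-7 + 3)*5)*(-215) = -4*5*(-215) = -20*(-215) = 4300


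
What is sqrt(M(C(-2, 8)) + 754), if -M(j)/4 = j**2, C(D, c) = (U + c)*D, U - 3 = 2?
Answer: 5*I*sqrt(78) ≈ 44.159*I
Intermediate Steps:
U = 5 (U = 3 + 2 = 5)
C(D, c) = D*(5 + c) (C(D, c) = (5 + c)*D = D*(5 + c))
M(j) = -4*j**2
sqrt(M(C(-2, 8)) + 754) = sqrt(-4*4*(5 + 8)**2 + 754) = sqrt(-4*(-2*13)**2 + 754) = sqrt(-4*(-26)**2 + 754) = sqrt(-4*676 + 754) = sqrt(-2704 + 754) = sqrt(-1950) = 5*I*sqrt(78)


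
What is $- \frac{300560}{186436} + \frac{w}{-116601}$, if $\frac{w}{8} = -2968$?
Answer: $- \frac{7654715044}{5434656009} \approx -1.4085$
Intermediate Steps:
$w = -23744$ ($w = 8 \left(-2968\right) = -23744$)
$- \frac{300560}{186436} + \frac{w}{-116601} = - \frac{300560}{186436} - \frac{23744}{-116601} = \left(-300560\right) \frac{1}{186436} - - \frac{23744}{116601} = - \frac{75140}{46609} + \frac{23744}{116601} = - \frac{7654715044}{5434656009}$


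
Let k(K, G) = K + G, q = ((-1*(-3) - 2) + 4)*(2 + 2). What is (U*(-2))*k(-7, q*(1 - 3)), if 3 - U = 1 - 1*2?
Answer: 376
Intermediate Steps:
q = 20 (q = ((3 - 2) + 4)*4 = (1 + 4)*4 = 5*4 = 20)
U = 4 (U = 3 - (1 - 1*2) = 3 - (1 - 2) = 3 - 1*(-1) = 3 + 1 = 4)
k(K, G) = G + K
(U*(-2))*k(-7, q*(1 - 3)) = (4*(-2))*(20*(1 - 3) - 7) = -8*(20*(-2) - 7) = -8*(-40 - 7) = -8*(-47) = 376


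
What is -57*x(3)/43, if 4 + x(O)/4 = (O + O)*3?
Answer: -3192/43 ≈ -74.233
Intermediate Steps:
x(O) = -16 + 24*O (x(O) = -16 + 4*((O + O)*3) = -16 + 4*((2*O)*3) = -16 + 4*(6*O) = -16 + 24*O)
-57*x(3)/43 = -57*(-16 + 24*3)/43 = -57*(-16 + 72)*(1/43) = -57*56*(1/43) = -3192*1/43 = -3192/43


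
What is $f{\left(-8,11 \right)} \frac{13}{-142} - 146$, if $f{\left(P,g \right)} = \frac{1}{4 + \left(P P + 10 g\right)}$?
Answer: $- \frac{3690309}{25276} \approx -146.0$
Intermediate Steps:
$f{\left(P,g \right)} = \frac{1}{4 + P^{2} + 10 g}$ ($f{\left(P,g \right)} = \frac{1}{4 + \left(P^{2} + 10 g\right)} = \frac{1}{4 + P^{2} + 10 g}$)
$f{\left(-8,11 \right)} \frac{13}{-142} - 146 = \frac{13 \frac{1}{-142}}{4 + \left(-8\right)^{2} + 10 \cdot 11} - 146 = \frac{13 \left(- \frac{1}{142}\right)}{4 + 64 + 110} - 146 = \frac{1}{178} \left(- \frac{13}{142}\right) - 146 = - \frac{13}{25276} - 146 = - \frac{3690309}{25276}$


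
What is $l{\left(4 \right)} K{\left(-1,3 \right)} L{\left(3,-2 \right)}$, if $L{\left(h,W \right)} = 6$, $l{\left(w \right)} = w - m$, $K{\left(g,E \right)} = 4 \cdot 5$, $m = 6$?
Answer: $-240$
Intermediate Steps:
$K{\left(g,E \right)} = 20$
$l{\left(w \right)} = -6 + w$ ($l{\left(w \right)} = w - 6 = -6 + w$)
$l{\left(4 \right)} K{\left(-1,3 \right)} L{\left(3,-2 \right)} = \left(-6 + 4\right) 20 \cdot 6 = \left(-2\right) 20 \cdot 6 = \left(-40\right) 6 = -240$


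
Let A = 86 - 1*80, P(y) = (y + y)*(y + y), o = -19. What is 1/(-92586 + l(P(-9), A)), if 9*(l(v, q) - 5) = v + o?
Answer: -9/832924 ≈ -1.0805e-5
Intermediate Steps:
P(y) = 4*y² (P(y) = (2*y)*(2*y) = 4*y²)
A = 6 (A = 86 - 80 = 6)
l(v, q) = 26/9 + v/9 (l(v, q) = 5 + (v - 19)/9 = 5 + (-19 + v)/9 = 5 + (-19/9 + v/9) = 26/9 + v/9)
1/(-92586 + l(P(-9), A)) = 1/(-92586 + (26/9 + (4*(-9)²)/9)) = 1/(-92586 + (26/9 + (4*81)/9)) = 1/(-92586 + (26/9 + (⅑)*324)) = 1/(-92586 + (26/9 + 36)) = 1/(-92586 + 350/9) = 1/(-832924/9) = -9/832924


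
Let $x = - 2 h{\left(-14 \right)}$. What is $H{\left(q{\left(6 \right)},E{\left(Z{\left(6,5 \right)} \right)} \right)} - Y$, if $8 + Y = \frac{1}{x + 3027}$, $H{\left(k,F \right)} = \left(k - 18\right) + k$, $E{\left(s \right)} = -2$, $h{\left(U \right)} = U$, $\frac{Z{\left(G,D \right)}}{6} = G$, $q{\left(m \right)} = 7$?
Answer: $\frac{12219}{3055} \approx 3.9997$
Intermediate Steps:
$Z{\left(G,D \right)} = 6 G$
$x = 28$ ($x = \left(-2\right) \left(-14\right) = 28$)
$H{\left(k,F \right)} = -18 + 2 k$ ($H{\left(k,F \right)} = \left(-18 + k\right) + k = -18 + 2 k$)
$Y = - \frac{24439}{3055}$ ($Y = -8 + \frac{1}{28 + 3027} = -8 + \frac{1}{3055} = - \frac{24439}{3055} \approx -7.9997$)
$H{\left(q{\left(6 \right)},E{\left(Z{\left(6,5 \right)} \right)} \right)} - Y = \left(-18 + 2 \cdot 7\right) - - \frac{24439}{3055} = \left(-18 + 14\right) + \frac{24439}{3055} = -4 + \frac{24439}{3055} = \frac{12219}{3055}$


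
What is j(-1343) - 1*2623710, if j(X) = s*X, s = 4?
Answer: -2629082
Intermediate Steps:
j(X) = 4*X
j(-1343) - 1*2623710 = 4*(-1343) - 1*2623710 = -5372 - 2623710 = -2629082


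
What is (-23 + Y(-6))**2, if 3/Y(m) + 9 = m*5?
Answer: 90000/169 ≈ 532.54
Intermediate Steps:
Y(m) = 3/(-9 + 5*m) (Y(m) = 3/(-9 + m*5) = 3/(-9 + 5*m))
(-23 + Y(-6))**2 = (-23 + 3/(-9 + 5*(-6)))**2 = (-23 + 3/(-9 - 30))**2 = (-23 + 3/(-39))**2 = (-23 + 3*(-1/39))**2 = (-23 - 1/13)**2 = (-300/13)**2 = 90000/169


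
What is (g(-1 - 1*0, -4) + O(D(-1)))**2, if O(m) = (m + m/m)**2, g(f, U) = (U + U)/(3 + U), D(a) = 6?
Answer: 3249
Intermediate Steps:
g(f, U) = 2*U/(3 + U) (g(f, U) = (2*U)/(3 + U) = 2*U/(3 + U))
O(m) = (1 + m)**2 (O(m) = (m + 1)**2 = (1 + m)**2)
(g(-1 - 1*0, -4) + O(D(-1)))**2 = (2*(-4)/(3 - 4) + (1 + 6)**2)**2 = (2*(-4)/(-1) + 7**2)**2 = (2*(-4)*(-1) + 49)**2 = (8 + 49)**2 = 57**2 = 3249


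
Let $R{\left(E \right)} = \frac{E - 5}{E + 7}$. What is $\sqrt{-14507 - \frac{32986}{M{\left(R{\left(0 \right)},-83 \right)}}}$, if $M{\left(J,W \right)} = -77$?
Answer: $\frac{i \sqrt{83472081}}{77} \approx 118.65 i$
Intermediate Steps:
$R{\left(E \right)} = \frac{-5 + E}{7 + E}$
$\sqrt{-14507 - \frac{32986}{M{\left(R{\left(0 \right)},-83 \right)}}} = \sqrt{-14507 - \frac{32986}{-77}} = \sqrt{-14507 - - \frac{32986}{77}} = \sqrt{-14507 + \frac{32986}{77}} = \sqrt{- \frac{1084053}{77}} = \frac{i \sqrt{83472081}}{77}$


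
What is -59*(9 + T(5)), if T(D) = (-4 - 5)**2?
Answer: -5310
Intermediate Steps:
T(D) = 81 (T(D) = (-9)**2 = 81)
-59*(9 + T(5)) = -59*(9 + 81) = -59*90 = -5310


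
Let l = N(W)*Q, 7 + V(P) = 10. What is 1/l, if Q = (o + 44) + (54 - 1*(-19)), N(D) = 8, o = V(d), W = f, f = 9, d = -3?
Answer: 1/960 ≈ 0.0010417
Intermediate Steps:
V(P) = 3 (V(P) = -7 + 10 = 3)
W = 9
o = 3
Q = 120 (Q = (3 + 44) + (54 - 1*(-19)) = 47 + (54 + 19) = 47 + 73 = 120)
l = 960 (l = 8*120 = 960)
1/l = 1/960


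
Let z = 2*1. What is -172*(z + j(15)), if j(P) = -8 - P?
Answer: 3612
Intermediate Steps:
z = 2
-172*(z + j(15)) = -172*(2 + (-8 - 1*15)) = -172*(2 + (-8 - 15)) = -172*(2 - 23) = -172*(-21) = 3612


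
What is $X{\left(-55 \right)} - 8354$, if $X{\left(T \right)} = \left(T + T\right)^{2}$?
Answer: $3746$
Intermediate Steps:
$X{\left(T \right)} = 4 T^{2}$ ($X{\left(T \right)} = \left(2 T\right)^{2} = 4 T^{2}$)
$X{\left(-55 \right)} - 8354 = 4 \left(-55\right)^{2} - 8354 = 4 \cdot 3025 - 8354 = 12100 - 8354 = 3746$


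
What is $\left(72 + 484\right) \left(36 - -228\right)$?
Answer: $146784$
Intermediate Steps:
$\left(72 + 484\right) \left(36 - -228\right) = 556 \left(36 + 228\right) = 556 \cdot 264 = 146784$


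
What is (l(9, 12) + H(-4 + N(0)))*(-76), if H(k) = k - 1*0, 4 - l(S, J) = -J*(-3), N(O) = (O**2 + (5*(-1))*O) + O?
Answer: 2736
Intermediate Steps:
N(O) = O**2 - 4*O (N(O) = (O**2 - 5*O) + O = O**2 - 4*O)
l(S, J) = 4 - 3*J (l(S, J) = 4 - (-J)*(-3) = 4 - 3*J)
H(k) = k (H(k) = k + 0 = k)
(l(9, 12) + H(-4 + N(0)))*(-76) = ((4 - 3*12) + (-4 + 0*(-4 + 0)))*(-76) = ((4 - 36) + (-4 + 0*(-4)))*(-76) = (-32 + (-4 + 0))*(-76) = (-32 - 4)*(-76) = -36*(-76) = 2736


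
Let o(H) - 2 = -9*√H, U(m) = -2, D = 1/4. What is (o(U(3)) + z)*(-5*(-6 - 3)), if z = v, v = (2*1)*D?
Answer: 225/2 - 405*I*√2 ≈ 112.5 - 572.76*I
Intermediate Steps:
D = ¼ ≈ 0.25000
o(H) = 2 - 9*√H
v = ½ (v = (2*1)*(¼) = 2*(¼) = ½ ≈ 0.50000)
z = ½ ≈ 0.50000
(o(U(3)) + z)*(-5*(-6 - 3)) = ((2 - 9*I*√2) + ½)*(-5*(-6 - 3)) = ((2 - 9*I*√2) + ½)*(-5*(-9)) = ((2 - 9*I*√2) + ½)*45 = (5/2 - 9*I*√2)*45 = 225/2 - 405*I*√2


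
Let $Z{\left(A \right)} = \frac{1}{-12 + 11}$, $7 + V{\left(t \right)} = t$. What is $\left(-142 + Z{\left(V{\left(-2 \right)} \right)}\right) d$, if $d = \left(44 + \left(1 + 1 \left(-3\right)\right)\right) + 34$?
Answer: $-10868$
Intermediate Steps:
$V{\left(t \right)} = -7 + t$
$Z{\left(A \right)} = -1$ ($Z{\left(A \right)} = \frac{1}{-1} = -1$)
$d = 76$ ($d = \left(44 + \left(1 - 3\right)\right) + 34 = \left(44 - 2\right) + 34 = 42 + 34 = 76$)
$\left(-142 + Z{\left(V{\left(-2 \right)} \right)}\right) d = \left(-142 - 1\right) 76 = \left(-143\right) 76 = -10868$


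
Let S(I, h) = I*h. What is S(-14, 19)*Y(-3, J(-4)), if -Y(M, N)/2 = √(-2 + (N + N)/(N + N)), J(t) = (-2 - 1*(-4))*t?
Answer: 532*I ≈ 532.0*I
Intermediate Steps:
J(t) = 2*t (J(t) = (-2 + 4)*t = 2*t)
Y(M, N) = -2*I (Y(M, N) = -2*√(-2 + (N + N)/(N + N)) = -2*√(-2 + (2*N)/((2*N))) = -2*√(-2 + (2*N)*(1/(2*N))) = -2*√(-2 + 1) = -2*I)
S(-14, 19)*Y(-3, J(-4)) = (-14*19)*(-2*I) = -(-532)*I = 532*I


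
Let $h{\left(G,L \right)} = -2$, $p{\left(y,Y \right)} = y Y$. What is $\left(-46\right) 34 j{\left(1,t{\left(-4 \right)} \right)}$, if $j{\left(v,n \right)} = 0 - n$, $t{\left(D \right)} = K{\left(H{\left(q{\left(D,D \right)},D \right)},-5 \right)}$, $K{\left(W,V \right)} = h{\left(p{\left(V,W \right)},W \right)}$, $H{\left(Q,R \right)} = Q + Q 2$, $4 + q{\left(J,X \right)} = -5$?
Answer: $-3128$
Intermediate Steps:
$q{\left(J,X \right)} = -9$ ($q{\left(J,X \right)} = -4 - 5 = -9$)
$p{\left(y,Y \right)} = Y y$
$H{\left(Q,R \right)} = 3 Q$ ($H{\left(Q,R \right)} = Q + 2 Q = 3 Q$)
$K{\left(W,V \right)} = -2$
$t{\left(D \right)} = -2$
$j{\left(v,n \right)} = - n$
$\left(-46\right) 34 j{\left(1,t{\left(-4 \right)} \right)} = \left(-46\right) 34 \left(\left(-1\right) \left(-2\right)\right) = \left(-1564\right) 2 = -3128$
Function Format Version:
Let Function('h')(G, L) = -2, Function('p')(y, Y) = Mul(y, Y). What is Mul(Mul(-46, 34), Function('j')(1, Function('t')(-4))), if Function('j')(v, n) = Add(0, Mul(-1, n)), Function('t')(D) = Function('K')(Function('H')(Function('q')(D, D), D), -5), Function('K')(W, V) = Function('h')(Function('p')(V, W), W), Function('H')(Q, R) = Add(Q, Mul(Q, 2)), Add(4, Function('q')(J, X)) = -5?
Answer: -3128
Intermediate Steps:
Function('q')(J, X) = -9 (Function('q')(J, X) = Add(-4, -5) = -9)
Function('p')(y, Y) = Mul(Y, y)
Function('H')(Q, R) = Mul(3, Q) (Function('H')(Q, R) = Add(Q, Mul(2, Q)) = Mul(3, Q))
Function('K')(W, V) = -2
Function('t')(D) = -2
Function('j')(v, n) = Mul(-1, n)
Mul(Mul(-46, 34), Function('j')(1, Function('t')(-4))) = Mul(Mul(-46, 34), Mul(-1, -2)) = Mul(-1564, 2) = -3128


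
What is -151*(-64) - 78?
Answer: 9586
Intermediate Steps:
-151*(-64) - 78 = 9664 - 78 = 9586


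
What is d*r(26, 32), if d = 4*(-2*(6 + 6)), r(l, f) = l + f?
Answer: -5568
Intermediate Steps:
r(l, f) = f + l
d = -96 (d = 4*(-2*12) = 4*(-24) = -96)
d*r(26, 32) = -96*(32 + 26) = -96*58 = -5568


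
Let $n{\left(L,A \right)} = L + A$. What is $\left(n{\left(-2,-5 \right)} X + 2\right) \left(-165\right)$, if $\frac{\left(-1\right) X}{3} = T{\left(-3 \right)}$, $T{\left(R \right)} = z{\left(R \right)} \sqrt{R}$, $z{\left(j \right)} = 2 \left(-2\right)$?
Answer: $-330 + 13860 i \sqrt{3} \approx -330.0 + 24006.0 i$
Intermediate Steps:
$z{\left(j \right)} = -4$
$T{\left(R \right)} = - 4 \sqrt{R}$
$X = 12 i \sqrt{3}$ ($X = - 3 \left(- 4 \sqrt{-3}\right) = - 3 \left(- 4 i \sqrt{3}\right) = 12 i \sqrt{3} \approx 20.785 i$)
$n{\left(L,A \right)} = A + L$
$\left(n{\left(-2,-5 \right)} X + 2\right) \left(-165\right) = \left(\left(-5 - 2\right) 12 i \sqrt{3} + 2\right) \left(-165\right) = \left(- 7 \cdot 12 i \sqrt{3} + 2\right) \left(-165\right) = \left(- 84 i \sqrt{3} + 2\right) \left(-165\right) = \left(2 - 84 i \sqrt{3}\right) \left(-165\right) = -330 + 13860 i \sqrt{3}$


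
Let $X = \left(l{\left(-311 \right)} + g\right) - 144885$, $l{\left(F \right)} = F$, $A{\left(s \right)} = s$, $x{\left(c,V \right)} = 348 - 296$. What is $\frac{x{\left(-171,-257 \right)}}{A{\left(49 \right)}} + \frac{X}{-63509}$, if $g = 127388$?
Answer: $\frac{4175060}{3111941} \approx 1.3416$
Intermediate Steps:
$x{\left(c,V \right)} = 52$ ($x{\left(c,V \right)} = 348 - 296 = 52$)
$X = -17808$ ($X = \left(-311 + 127388\right) - 144885 = 127077 - 144885 = -17808$)
$\frac{x{\left(-171,-257 \right)}}{A{\left(49 \right)}} + \frac{X}{-63509} = \frac{52}{49} - \frac{17808}{-63509} = 52 \cdot \frac{1}{49} - - \frac{17808}{63509} = \frac{52}{49} + \frac{17808}{63509} = \frac{4175060}{3111941}$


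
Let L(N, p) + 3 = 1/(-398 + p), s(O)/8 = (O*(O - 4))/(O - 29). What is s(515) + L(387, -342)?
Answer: 778428697/179820 ≈ 4328.9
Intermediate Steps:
s(O) = 8*O*(-4 + O)/(-29 + O) (s(O) = 8*((O*(O - 4))/(O - 29)) = 8*((O*(-4 + O))/(-29 + O)) = 8*(O*(-4 + O)/(-29 + O)) = 8*O*(-4 + O)/(-29 + O))
L(N, p) = -3 + 1/(-398 + p)
s(515) + L(387, -342) = 8*515*(-4 + 515)/(-29 + 515) + (1195 - 3*(-342))/(-398 - 342) = 8*515*511/486 + (1195 + 1026)/(-740) = 8*515*(1/486)*511 - 1/740*2221 = 1052660/243 - 2221/740 = 778428697/179820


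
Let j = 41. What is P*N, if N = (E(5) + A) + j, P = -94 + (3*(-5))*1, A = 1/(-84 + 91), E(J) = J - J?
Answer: -31392/7 ≈ -4484.6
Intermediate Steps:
E(J) = 0
A = ⅐ (A = 1/7 = ⅐ ≈ 0.14286)
P = -109 (P = -94 - 15*1 = -94 - 15 = -109)
N = 288/7 (N = (0 + ⅐) + 41 = ⅐ + 41 = 288/7 ≈ 41.143)
P*N = -109*288/7 = -31392/7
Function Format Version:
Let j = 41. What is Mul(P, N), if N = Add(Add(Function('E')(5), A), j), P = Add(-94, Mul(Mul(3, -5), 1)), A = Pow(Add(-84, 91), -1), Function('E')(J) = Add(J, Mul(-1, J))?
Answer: Rational(-31392, 7) ≈ -4484.6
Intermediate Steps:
Function('E')(J) = 0
A = Rational(1, 7) (A = Pow(7, -1) = Rational(1, 7) ≈ 0.14286)
P = -109 (P = Add(-94, Mul(-15, 1)) = Add(-94, -15) = -109)
N = Rational(288, 7) (N = Add(Add(0, Rational(1, 7)), 41) = Add(Rational(1, 7), 41) = Rational(288, 7) ≈ 41.143)
Mul(P, N) = Mul(-109, Rational(288, 7)) = Rational(-31392, 7)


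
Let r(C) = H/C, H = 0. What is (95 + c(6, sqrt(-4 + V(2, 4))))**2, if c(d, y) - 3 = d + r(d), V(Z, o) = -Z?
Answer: 10816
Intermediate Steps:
r(C) = 0 (r(C) = 0/C = 0)
c(d, y) = 3 + d (c(d, y) = 3 + (d + 0) = 3 + d)
(95 + c(6, sqrt(-4 + V(2, 4))))**2 = (95 + (3 + 6))**2 = (95 + 9)**2 = 104**2 = 10816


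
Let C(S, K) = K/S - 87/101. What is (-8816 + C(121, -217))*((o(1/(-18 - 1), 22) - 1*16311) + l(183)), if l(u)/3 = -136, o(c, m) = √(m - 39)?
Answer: 1801853108820/12221 - 107772780*I*√17/12221 ≈ 1.4744e+8 - 36360.0*I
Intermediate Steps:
o(c, m) = √(-39 + m)
l(u) = -408 (l(u) = 3*(-136) = -408)
C(S, K) = -87/101 + K/S (C(S, K) = K/S - 87*1/101 = K/S - 87/101 = -87/101 + K/S)
(-8816 + C(121, -217))*((o(1/(-18 - 1), 22) - 1*16311) + l(183)) = (-8816 + (-87/101 - 217/121))*((√(-39 + 22) - 1*16311) - 408) = (-8816 + (-87/101 - 217*1/121))*((√(-17) - 16311) - 408) = (-8816 + (-87/101 - 217/121))*((I*√17 - 16311) - 408) = (-8816 - 32444/12221)*((-16311 + I*√17) - 408) = -107772780*(-16719 + I*√17)/12221 = 1801853108820/12221 - 107772780*I*√17/12221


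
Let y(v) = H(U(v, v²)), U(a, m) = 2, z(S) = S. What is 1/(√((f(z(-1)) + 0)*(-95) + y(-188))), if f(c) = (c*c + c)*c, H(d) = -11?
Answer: -I*√11/11 ≈ -0.30151*I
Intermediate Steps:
y(v) = -11
f(c) = c*(c + c²) (f(c) = (c² + c)*c = (c + c²)*c = c*(c + c²))
1/(√((f(z(-1)) + 0)*(-95) + y(-188))) = 1/(√(((-1)²*(1 - 1) + 0)*(-95) - 11)) = 1/(√((1*0 + 0)*(-95) - 11)) = 1/(√((0 + 0)*(-95) - 11)) = 1/(√(0*(-95) - 11)) = 1/(√(0 - 11)) = 1/(√(-11)) = 1/(I*√11) = -I*√11/11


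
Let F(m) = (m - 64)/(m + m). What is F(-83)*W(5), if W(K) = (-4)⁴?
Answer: 18816/83 ≈ 226.70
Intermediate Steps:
W(K) = 256
F(m) = (-64 + m)/(2*m) (F(m) = (-64 + m)/((2*m)) = (-64 + m)*(1/(2*m)) = (-64 + m)/(2*m))
F(-83)*W(5) = ((½)*(-64 - 83)/(-83))*256 = ((½)*(-1/83)*(-147))*256 = (147/166)*256 = 18816/83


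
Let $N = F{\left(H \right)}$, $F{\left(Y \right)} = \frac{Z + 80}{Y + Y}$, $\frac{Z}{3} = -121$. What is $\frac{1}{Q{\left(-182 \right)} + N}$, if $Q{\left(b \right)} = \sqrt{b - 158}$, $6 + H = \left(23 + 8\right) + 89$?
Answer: $- \frac{64524}{17754649} - \frac{103968 i \sqrt{85}}{17754649} \approx -0.0036342 - 0.053988 i$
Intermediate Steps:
$Z = -363$ ($Z = 3 \left(-121\right) = -363$)
$H = 114$ ($H = -6 + \left(\left(23 + 8\right) + 89\right) = -6 + \left(31 + 89\right) = -6 + 120 = 114$)
$Q{\left(b \right)} = \sqrt{-158 + b}$
$F{\left(Y \right)} = - \frac{283}{2 Y}$ ($F{\left(Y \right)} = \frac{-363 + 80}{Y + Y} = - \frac{283}{2 Y}$)
$N = - \frac{283}{228}$ ($N = - \frac{283}{2 \cdot 114} = \left(- \frac{283}{2}\right) \frac{1}{114} = - \frac{283}{228} \approx -1.2412$)
$\frac{1}{Q{\left(-182 \right)} + N} = \frac{1}{\sqrt{-158 - 182} - \frac{283}{228}} = \frac{1}{\sqrt{-340} - \frac{283}{228}} = \frac{1}{2 i \sqrt{85} - \frac{283}{228}} = \frac{1}{- \frac{283}{228} + 2 i \sqrt{85}}$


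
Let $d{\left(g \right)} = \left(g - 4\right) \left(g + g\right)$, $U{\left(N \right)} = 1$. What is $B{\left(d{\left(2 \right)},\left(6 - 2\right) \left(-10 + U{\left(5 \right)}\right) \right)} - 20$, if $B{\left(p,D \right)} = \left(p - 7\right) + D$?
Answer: $-71$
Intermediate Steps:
$d{\left(g \right)} = 2 g \left(-4 + g\right)$ ($d{\left(g \right)} = \left(-4 + g\right) 2 g = 2 g \left(-4 + g\right)$)
$B{\left(p,D \right)} = -7 + D + p$ ($B{\left(p,D \right)} = \left(-7 + p\right) + D = -7 + D + p$)
$B{\left(d{\left(2 \right)},\left(6 - 2\right) \left(-10 + U{\left(5 \right)}\right) \right)} - 20 = \left(-7 + \left(6 - 2\right) \left(-10 + 1\right) + 2 \cdot 2 \left(-4 + 2\right)\right) - 20 = \left(-7 + 4 \left(-9\right) + 2 \cdot 2 \left(-2\right)\right) - 20 = \left(-7 - 36 - 8\right) - 20 = -51 - 20 = -71$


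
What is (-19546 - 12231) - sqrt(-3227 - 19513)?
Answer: -31777 - 2*I*sqrt(5685) ≈ -31777.0 - 150.8*I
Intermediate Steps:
(-19546 - 12231) - sqrt(-3227 - 19513) = -31777 - sqrt(-22740) = -31777 - 2*I*sqrt(5685)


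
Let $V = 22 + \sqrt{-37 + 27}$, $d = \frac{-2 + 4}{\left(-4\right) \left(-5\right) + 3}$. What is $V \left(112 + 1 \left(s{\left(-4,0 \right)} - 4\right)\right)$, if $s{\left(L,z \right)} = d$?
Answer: $\frac{54692}{23} + \frac{2486 i \sqrt{10}}{23} \approx 2377.9 + 341.8 i$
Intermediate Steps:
$d = \frac{2}{23}$ ($d = \frac{2}{20 + 3} = \frac{2}{23} \approx 0.086957$)
$s{\left(L,z \right)} = \frac{2}{23}$
$V = 22 + i \sqrt{10}$ ($V = 22 + \sqrt{-10} = 22 + i \sqrt{10} \approx 22.0 + 3.1623 i$)
$V \left(112 + 1 \left(s{\left(-4,0 \right)} - 4\right)\right) = \left(22 + i \sqrt{10}\right) \left(112 + 1 \left(\frac{2}{23} - 4\right)\right) = \left(22 + i \sqrt{10}\right) \left(112 + 1 \left(- \frac{90}{23}\right)\right) = \left(22 + i \sqrt{10}\right) \left(112 - \frac{90}{23}\right) = \left(22 + i \sqrt{10}\right) \frac{2486}{23} = \frac{54692}{23} + \frac{2486 i \sqrt{10}}{23}$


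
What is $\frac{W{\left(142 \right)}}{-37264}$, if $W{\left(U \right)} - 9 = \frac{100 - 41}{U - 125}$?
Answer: $- \frac{53}{158372} \approx -0.00033465$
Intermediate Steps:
$W{\left(U \right)} = 9 + \frac{59}{-125 + U}$ ($W{\left(U \right)} = 9 + \frac{100 - 41}{U - 125} = 9 + \frac{59}{-125 + U}$)
$\frac{W{\left(142 \right)}}{-37264} = \frac{\frac{1}{-125 + 142} \left(-1066 + 9 \cdot 142\right)}{-37264} = \frac{-1066 + 1278}{17} \left(- \frac{1}{37264}\right) = \frac{1}{17} \cdot 212 \left(- \frac{1}{37264}\right) = \frac{212}{17} \left(- \frac{1}{37264}\right) = - \frac{53}{158372}$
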